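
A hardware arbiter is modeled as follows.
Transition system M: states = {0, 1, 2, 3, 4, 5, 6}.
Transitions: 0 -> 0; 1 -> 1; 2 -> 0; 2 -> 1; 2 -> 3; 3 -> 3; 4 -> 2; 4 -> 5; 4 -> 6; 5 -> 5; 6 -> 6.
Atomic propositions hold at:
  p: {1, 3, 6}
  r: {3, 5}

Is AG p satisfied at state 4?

AG p: greatest fixpoint, start Z0 = {1, 3, 6}, keep only states in Sat with every successor in Z. Already a fixed point.
Sat(AG p) = {1, 3, 6}
4 ∉ Sat(AG p) = {1, 3, 6}, so the formula does not hold at 4.

No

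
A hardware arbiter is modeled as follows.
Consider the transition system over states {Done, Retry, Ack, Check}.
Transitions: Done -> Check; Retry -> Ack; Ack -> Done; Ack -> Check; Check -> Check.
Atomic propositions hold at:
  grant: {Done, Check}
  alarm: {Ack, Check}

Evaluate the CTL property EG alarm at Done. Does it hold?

EG alarm: greatest fixpoint, start Z0 = {Ack, Check}, keep only states in Sat with some successor in Z. Already a fixed point.
Sat(EG alarm) = {Ack, Check}
Done ∉ Sat(EG alarm) = {Ack, Check}, so the formula does not hold at Done.

No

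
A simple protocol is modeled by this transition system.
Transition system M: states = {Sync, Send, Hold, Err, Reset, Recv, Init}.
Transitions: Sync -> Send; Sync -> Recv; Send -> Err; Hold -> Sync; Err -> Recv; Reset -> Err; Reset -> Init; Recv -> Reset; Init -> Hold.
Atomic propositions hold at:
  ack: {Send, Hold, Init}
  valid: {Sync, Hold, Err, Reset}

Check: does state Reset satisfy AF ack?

AF ack: least fixpoint, start Z0 = {Send, Hold, Init}, add states with every successor in Z. Already a fixed point.
Sat(AF ack) = {Send, Hold, Init}
Reset ∉ Sat(AF ack) = {Send, Hold, Init}, so the formula does not hold at Reset.

No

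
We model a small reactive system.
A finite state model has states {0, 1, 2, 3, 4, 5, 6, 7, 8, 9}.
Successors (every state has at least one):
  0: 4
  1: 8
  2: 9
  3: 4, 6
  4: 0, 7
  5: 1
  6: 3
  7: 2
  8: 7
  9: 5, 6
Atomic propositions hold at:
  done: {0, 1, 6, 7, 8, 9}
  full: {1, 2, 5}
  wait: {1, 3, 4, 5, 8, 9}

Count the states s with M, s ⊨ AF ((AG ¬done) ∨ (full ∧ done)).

Sat(¬done) = {2, 3, 4, 5}
AG ¬done: greatest fixpoint, start Z0 = {2, 3, 4, 5}, keep only states in Sat with every successor in Z. Z1 = ∅; fixed.
Sat(AG ¬done) = ∅
Sat(full ∧ done) = {1}
Sat((AG ¬done) ∨ (full ∧ done)) = {1}
AF ((AG ¬done) ∨ (full ∧ done)): least fixpoint, start Z0 = {1}, add states with every successor in Z. Z1 = {1, 5}; fixed.
Sat(AF ((AG ¬done) ∨ (full ∧ done))) = {1, 5}
|Sat(AF ((AG ¬done) ∨ (full ∧ done)))| = |{1, 5}| = 2.

2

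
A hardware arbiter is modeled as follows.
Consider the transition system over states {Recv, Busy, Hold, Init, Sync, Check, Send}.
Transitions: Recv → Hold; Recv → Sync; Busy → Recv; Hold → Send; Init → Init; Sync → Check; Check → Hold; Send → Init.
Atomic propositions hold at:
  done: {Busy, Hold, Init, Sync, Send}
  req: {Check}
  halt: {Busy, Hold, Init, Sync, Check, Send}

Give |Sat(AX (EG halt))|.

EG halt: greatest fixpoint, start Z0 = {Busy, Hold, Init, Sync, Check, Send}, keep only states in Sat with some successor in Z. Z1 = {Hold, Init, Sync, Check, Send}; fixed.
Sat(EG halt) = {Hold, Init, Sync, Check, Send}
Sat(AX (EG halt)) = {s : every successor in {Hold, Init, Sync, Check, Send}} = {Recv, Hold, Init, Sync, Check, Send}
|Sat(AX (EG halt))| = |{Recv, Hold, Init, Sync, Check, Send}| = 6.

6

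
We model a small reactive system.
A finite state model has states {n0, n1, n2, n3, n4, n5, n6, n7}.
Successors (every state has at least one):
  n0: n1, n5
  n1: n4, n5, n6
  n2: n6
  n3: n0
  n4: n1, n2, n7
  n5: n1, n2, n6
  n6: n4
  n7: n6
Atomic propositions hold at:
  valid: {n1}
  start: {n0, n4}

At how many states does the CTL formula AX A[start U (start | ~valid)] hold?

Sat(~valid) = {n0, n2, n3, n4, n5, n6, n7}
Sat(start | ~valid) = {n0, n2, n3, n4, n5, n6, n7}
A[start U (start | ~valid)]: least fixpoint, start Z0 = Sat((start | ~valid)) = {n0, n2, n3, n4, n5, n6, n7}, add states in Sat(start) with every successor in Z. Already a fixed point.
Sat(A[start U (start | ~valid)]) = {n0, n2, n3, n4, n5, n6, n7}
Sat(AX A[start U (start | ~valid)]) = {s : every successor in {n0, n2, n3, n4, n5, n6, n7}} = {n1, n2, n3, n6, n7}
|Sat(AX A[start U (start | ~valid)])| = |{n1, n2, n3, n6, n7}| = 5.

5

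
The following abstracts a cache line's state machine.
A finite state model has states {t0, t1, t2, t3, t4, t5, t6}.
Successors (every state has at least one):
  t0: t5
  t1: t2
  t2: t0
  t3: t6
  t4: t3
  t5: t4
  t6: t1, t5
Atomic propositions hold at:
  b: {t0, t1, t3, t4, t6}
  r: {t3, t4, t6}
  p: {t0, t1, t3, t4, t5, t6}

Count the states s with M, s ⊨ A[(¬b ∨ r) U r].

4

Sat(¬b) = {t2, t5}
Sat(¬b ∨ r) = {t2, t3, t4, t5, t6}
A[(¬b ∨ r) U r]: least fixpoint, start Z0 = Sat(r) = {t3, t4, t6}, add states in Sat(¬b ∨ r) with every successor in Z. Z1 = {t3, t4, t5, t6}; fixed.
Sat(A[(¬b ∨ r) U r]) = {t3, t4, t5, t6}
|Sat(A[(¬b ∨ r) U r])| = |{t3, t4, t5, t6}| = 4.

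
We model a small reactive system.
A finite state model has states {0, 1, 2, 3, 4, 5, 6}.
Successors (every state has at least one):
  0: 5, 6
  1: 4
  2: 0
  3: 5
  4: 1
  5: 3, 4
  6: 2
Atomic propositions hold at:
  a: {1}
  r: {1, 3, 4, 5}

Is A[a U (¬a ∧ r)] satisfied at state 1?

Sat(¬a) = {0, 2, 3, 4, 5, 6}
Sat(¬a ∧ r) = {3, 4, 5}
A[a U (¬a ∧ r)]: least fixpoint, start Z0 = Sat((¬a ∧ r)) = {3, 4, 5}, add states in Sat(a) with every successor in Z. Z1 = {1, 3, 4, 5}; fixed.
Sat(A[a U (¬a ∧ r)]) = {1, 3, 4, 5}
1 ∈ Sat(A[a U (¬a ∧ r)]) = {1, 3, 4, 5}, so the formula holds at 1.

Yes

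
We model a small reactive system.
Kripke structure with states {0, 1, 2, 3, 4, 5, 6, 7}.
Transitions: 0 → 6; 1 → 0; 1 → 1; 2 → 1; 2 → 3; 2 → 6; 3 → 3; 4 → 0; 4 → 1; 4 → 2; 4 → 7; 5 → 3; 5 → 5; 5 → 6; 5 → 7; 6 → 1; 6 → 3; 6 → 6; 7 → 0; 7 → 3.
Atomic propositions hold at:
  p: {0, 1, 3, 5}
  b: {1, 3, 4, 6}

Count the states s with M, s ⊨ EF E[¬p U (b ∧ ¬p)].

7

Sat(¬p) = {2, 4, 6, 7}
Sat(b ∧ ¬p) = {4, 6}
E[¬p U (b ∧ ¬p)]: least fixpoint, start Z0 = Sat((b ∧ ¬p)) = {4, 6}, add states in Sat(¬p) with some successor in Z. Z1 = {2, 4, 6}; fixed.
Sat(E[¬p U (b ∧ ¬p)]) = {2, 4, 6}
EF E[¬p U (b ∧ ¬p)]: least fixpoint, start Z0 = {2, 4, 6}, add states with some successor in Z. Z1 = {0, 2, 4, 5, 6}; Z2 = {0, 1, 2, 4, 5, 6, 7}; fixed.
Sat(EF E[¬p U (b ∧ ¬p)]) = {0, 1, 2, 4, 5, 6, 7}
|Sat(EF E[¬p U (b ∧ ¬p)])| = |{0, 1, 2, 4, 5, 6, 7}| = 7.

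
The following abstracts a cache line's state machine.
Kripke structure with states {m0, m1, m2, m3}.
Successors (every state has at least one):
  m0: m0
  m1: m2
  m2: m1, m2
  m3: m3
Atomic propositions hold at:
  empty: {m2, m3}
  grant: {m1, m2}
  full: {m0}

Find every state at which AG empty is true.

AG empty: greatest fixpoint, start Z0 = {m2, m3}, keep only states in Sat with every successor in Z. Z1 = {m3}; fixed.
Sat(AG empty) = {m3}

{m3}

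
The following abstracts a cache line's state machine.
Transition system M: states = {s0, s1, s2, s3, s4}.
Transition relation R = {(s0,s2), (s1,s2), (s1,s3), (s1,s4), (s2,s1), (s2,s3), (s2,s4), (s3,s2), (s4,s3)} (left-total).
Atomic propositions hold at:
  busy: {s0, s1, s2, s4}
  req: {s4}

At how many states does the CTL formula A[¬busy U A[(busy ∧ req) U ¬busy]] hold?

2

Sat(¬busy) = {s3}
Sat(busy ∧ req) = {s4}
A[(busy ∧ req) U ¬busy]: least fixpoint, start Z0 = Sat(¬busy) = {s3}, add states in Sat(busy ∧ req) with every successor in Z. Z1 = {s3, s4}; fixed.
Sat(A[(busy ∧ req) U ¬busy]) = {s3, s4}
A[¬busy U A[(busy ∧ req) U ¬busy]]: least fixpoint, start Z0 = Sat(A[(busy ∧ req) U ¬busy]) = {s3, s4}, add states in Sat(¬busy) with every successor in Z. Already a fixed point.
Sat(A[¬busy U A[(busy ∧ req) U ¬busy]]) = {s3, s4}
|Sat(A[¬busy U A[(busy ∧ req) U ¬busy]])| = |{s3, s4}| = 2.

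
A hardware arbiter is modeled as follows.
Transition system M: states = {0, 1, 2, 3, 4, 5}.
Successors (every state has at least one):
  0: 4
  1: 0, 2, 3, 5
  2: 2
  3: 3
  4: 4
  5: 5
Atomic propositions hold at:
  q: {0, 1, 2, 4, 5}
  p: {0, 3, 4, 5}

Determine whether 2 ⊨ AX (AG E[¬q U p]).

No

Sat(¬q) = {3}
E[¬q U p]: least fixpoint, start Z0 = Sat(p) = {0, 3, 4, 5}, add states in Sat(¬q) with some successor in Z. Already a fixed point.
Sat(E[¬q U p]) = {0, 3, 4, 5}
AG E[¬q U p]: greatest fixpoint, start Z0 = {0, 3, 4, 5}, keep only states in Sat with every successor in Z. Already a fixed point.
Sat(AG E[¬q U p]) = {0, 3, 4, 5}
Sat(AX (AG E[¬q U p])) = {s : every successor in {0, 3, 4, 5}} = {0, 3, 4, 5}
2 ∉ Sat(AX (AG E[¬q U p])) = {0, 3, 4, 5}, so the formula does not hold at 2.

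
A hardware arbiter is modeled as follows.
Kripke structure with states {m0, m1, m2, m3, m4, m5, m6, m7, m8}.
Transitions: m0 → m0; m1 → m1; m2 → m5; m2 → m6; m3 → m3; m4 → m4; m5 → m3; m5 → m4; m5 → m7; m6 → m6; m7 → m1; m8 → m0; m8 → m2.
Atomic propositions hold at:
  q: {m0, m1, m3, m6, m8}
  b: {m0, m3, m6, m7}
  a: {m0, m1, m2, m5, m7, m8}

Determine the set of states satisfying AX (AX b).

{m0, m3, m6}

Sat(AX b) = {s : every successor in {m0, m3, m6, m7}} = {m0, m3, m6}
Sat(AX (AX b)) = {s : every successor in {m0, m3, m6}} = {m0, m3, m6}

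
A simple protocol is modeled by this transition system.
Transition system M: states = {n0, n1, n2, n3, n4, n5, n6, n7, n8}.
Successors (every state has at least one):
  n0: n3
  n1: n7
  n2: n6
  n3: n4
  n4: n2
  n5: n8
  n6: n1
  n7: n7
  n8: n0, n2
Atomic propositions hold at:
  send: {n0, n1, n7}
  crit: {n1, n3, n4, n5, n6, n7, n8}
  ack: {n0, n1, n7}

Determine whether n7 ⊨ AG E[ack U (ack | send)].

Sat(ack | send) = {n0, n1, n7}
E[ack U (ack | send)]: least fixpoint, start Z0 = Sat((ack | send)) = {n0, n1, n7}, add states in Sat(ack) with some successor in Z. Already a fixed point.
Sat(E[ack U (ack | send)]) = {n0, n1, n7}
AG E[ack U (ack | send)]: greatest fixpoint, start Z0 = {n0, n1, n7}, keep only states in Sat with every successor in Z. Z1 = {n1, n7}; fixed.
Sat(AG E[ack U (ack | send)]) = {n1, n7}
n7 ∈ Sat(AG E[ack U (ack | send)]) = {n1, n7}, so the formula holds at n7.

Yes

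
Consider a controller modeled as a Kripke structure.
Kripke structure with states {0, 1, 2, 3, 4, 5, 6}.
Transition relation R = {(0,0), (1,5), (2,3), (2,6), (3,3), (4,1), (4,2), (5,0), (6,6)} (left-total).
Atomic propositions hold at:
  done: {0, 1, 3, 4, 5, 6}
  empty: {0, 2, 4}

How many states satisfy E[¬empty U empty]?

5

Sat(¬empty) = {1, 3, 5, 6}
E[¬empty U empty]: least fixpoint, start Z0 = Sat(empty) = {0, 2, 4}, add states in Sat(¬empty) with some successor in Z. Z1 = {0, 2, 4, 5}; Z2 = {0, 1, 2, 4, 5}; fixed.
Sat(E[¬empty U empty]) = {0, 1, 2, 4, 5}
|Sat(E[¬empty U empty])| = |{0, 1, 2, 4, 5}| = 5.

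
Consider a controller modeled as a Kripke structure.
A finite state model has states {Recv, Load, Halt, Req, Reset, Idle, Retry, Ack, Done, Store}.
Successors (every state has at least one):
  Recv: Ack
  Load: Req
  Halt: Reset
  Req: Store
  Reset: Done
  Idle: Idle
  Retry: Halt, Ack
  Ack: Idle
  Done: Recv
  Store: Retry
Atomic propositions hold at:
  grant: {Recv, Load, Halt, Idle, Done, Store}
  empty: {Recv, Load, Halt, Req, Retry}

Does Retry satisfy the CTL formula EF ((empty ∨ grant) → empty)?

Sat(empty ∨ grant) = {Recv, Load, Halt, Req, Idle, Retry, Done, Store}
Sat((empty ∨ grant) → empty) = {Recv, Load, Halt, Req, Reset, Retry, Ack}
EF ((empty ∨ grant) → empty): least fixpoint, start Z0 = {Recv, Load, Halt, Req, Reset, Retry, Ack}, add states with some successor in Z. Z1 = {Recv, Load, Halt, Req, Reset, Retry, Ack, Done, Store}; fixed.
Sat(EF ((empty ∨ grant) → empty)) = {Recv, Load, Halt, Req, Reset, Retry, Ack, Done, Store}
Retry ∈ Sat(EF ((empty ∨ grant) → empty)) = {Recv, Load, Halt, Req, Reset, Retry, Ack, Done, Store}, so the formula holds at Retry.

Yes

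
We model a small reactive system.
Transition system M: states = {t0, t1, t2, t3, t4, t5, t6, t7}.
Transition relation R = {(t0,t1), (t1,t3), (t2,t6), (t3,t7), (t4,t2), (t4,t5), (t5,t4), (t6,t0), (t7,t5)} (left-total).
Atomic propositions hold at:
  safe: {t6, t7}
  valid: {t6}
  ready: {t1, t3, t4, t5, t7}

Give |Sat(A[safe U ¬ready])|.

3

Sat(¬ready) = {t0, t2, t6}
A[safe U ¬ready]: least fixpoint, start Z0 = Sat(¬ready) = {t0, t2, t6}, add states in Sat(safe) with every successor in Z. Already a fixed point.
Sat(A[safe U ¬ready]) = {t0, t2, t6}
|Sat(A[safe U ¬ready])| = |{t0, t2, t6}| = 3.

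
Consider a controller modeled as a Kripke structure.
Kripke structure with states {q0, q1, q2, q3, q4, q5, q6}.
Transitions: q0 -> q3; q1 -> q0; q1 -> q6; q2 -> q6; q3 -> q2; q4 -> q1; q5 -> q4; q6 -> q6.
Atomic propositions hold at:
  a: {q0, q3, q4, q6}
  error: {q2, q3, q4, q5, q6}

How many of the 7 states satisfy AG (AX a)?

2

Sat(AX a) = {s : every successor in {q0, q3, q4, q6}} = {q0, q1, q2, q5, q6}
AG (AX a): greatest fixpoint, start Z0 = {q0, q1, q2, q5, q6}, keep only states in Sat with every successor in Z. Z1 = {q1, q2, q6}; Z2 = {q2, q6}; fixed.
Sat(AG (AX a)) = {q2, q6}
|Sat(AG (AX a))| = |{q2, q6}| = 2.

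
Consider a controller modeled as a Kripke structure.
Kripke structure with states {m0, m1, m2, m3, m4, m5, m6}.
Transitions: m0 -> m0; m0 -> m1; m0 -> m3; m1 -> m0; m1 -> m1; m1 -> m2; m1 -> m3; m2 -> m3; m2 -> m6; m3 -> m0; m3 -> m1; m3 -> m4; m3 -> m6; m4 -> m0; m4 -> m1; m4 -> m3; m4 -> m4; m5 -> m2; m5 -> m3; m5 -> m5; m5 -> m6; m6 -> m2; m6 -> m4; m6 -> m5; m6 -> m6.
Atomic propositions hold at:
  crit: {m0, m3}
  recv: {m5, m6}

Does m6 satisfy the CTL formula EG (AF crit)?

No

AF crit: least fixpoint, start Z0 = {m0, m3}, add states with every successor in Z. Already a fixed point.
Sat(AF crit) = {m0, m3}
EG (AF crit): greatest fixpoint, start Z0 = {m0, m3}, keep only states in Sat with some successor in Z. Already a fixed point.
Sat(EG (AF crit)) = {m0, m3}
m6 ∉ Sat(EG (AF crit)) = {m0, m3}, so the formula does not hold at m6.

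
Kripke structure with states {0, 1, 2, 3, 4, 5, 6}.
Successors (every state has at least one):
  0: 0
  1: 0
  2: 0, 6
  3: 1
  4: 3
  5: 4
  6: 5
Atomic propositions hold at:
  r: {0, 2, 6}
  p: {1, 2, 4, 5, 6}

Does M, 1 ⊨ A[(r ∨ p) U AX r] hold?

Yes

Sat(r ∨ p) = {0, 1, 2, 4, 5, 6}
Sat(AX r) = {s : every successor in {0, 2, 6}} = {0, 1, 2}
A[(r ∨ p) U AX r]: least fixpoint, start Z0 = Sat(AX r) = {0, 1, 2}, add states in Sat(r ∨ p) with every successor in Z. Already a fixed point.
Sat(A[(r ∨ p) U AX r]) = {0, 1, 2}
1 ∈ Sat(A[(r ∨ p) U AX r]) = {0, 1, 2}, so the formula holds at 1.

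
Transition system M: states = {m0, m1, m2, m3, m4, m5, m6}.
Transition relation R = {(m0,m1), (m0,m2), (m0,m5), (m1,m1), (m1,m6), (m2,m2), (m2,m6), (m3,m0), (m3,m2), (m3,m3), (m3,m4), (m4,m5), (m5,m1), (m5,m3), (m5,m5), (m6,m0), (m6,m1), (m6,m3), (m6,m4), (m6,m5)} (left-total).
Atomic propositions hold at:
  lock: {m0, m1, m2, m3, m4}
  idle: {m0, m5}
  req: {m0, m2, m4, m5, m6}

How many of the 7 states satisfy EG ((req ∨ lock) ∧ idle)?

2

Sat(req ∨ lock) = {m0, m1, m2, m3, m4, m5, m6}
Sat((req ∨ lock) ∧ idle) = {m0, m5}
EG ((req ∨ lock) ∧ idle): greatest fixpoint, start Z0 = {m0, m5}, keep only states in Sat with some successor in Z. Already a fixed point.
Sat(EG ((req ∨ lock) ∧ idle)) = {m0, m5}
|Sat(EG ((req ∨ lock) ∧ idle))| = |{m0, m5}| = 2.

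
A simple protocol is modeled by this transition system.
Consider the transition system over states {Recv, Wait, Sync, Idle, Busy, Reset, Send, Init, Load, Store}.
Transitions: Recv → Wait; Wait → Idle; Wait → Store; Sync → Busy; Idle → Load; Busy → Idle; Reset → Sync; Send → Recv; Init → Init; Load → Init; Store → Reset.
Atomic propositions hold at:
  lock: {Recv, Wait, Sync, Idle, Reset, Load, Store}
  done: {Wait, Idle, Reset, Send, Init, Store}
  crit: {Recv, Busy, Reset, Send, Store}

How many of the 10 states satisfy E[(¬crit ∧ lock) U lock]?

7

Sat(¬crit) = {Wait, Sync, Idle, Init, Load}
Sat(¬crit ∧ lock) = {Wait, Sync, Idle, Load}
E[(¬crit ∧ lock) U lock]: least fixpoint, start Z0 = Sat(lock) = {Recv, Wait, Sync, Idle, Reset, Load, Store}, add states in Sat(¬crit ∧ lock) with some successor in Z. Already a fixed point.
Sat(E[(¬crit ∧ lock) U lock]) = {Recv, Wait, Sync, Idle, Reset, Load, Store}
|Sat(E[(¬crit ∧ lock) U lock])| = |{Recv, Wait, Sync, Idle, Reset, Load, Store}| = 7.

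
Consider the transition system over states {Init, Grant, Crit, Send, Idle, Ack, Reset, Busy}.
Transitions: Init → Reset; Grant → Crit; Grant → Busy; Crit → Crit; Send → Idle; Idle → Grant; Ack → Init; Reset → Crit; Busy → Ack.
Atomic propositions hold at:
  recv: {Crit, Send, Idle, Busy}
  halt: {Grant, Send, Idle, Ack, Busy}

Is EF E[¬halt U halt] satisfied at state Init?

Sat(¬halt) = {Init, Crit, Reset}
E[¬halt U halt]: least fixpoint, start Z0 = Sat(halt) = {Grant, Send, Idle, Ack, Busy}, add states in Sat(¬halt) with some successor in Z. Already a fixed point.
Sat(E[¬halt U halt]) = {Grant, Send, Idle, Ack, Busy}
EF E[¬halt U halt]: least fixpoint, start Z0 = {Grant, Send, Idle, Ack, Busy}, add states with some successor in Z. Already a fixed point.
Sat(EF E[¬halt U halt]) = {Grant, Send, Idle, Ack, Busy}
Init ∉ Sat(EF E[¬halt U halt]) = {Grant, Send, Idle, Ack, Busy}, so the formula does not hold at Init.

No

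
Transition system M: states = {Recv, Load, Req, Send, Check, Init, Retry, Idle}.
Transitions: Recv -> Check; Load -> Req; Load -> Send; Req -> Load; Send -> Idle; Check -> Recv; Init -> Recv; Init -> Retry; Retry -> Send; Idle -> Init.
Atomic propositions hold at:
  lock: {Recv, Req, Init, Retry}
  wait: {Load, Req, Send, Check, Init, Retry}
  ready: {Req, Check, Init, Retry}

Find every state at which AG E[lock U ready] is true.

E[lock U ready]: least fixpoint, start Z0 = Sat(ready) = {Req, Check, Init, Retry}, add states in Sat(lock) with some successor in Z. Z1 = {Recv, Req, Check, Init, Retry}; fixed.
Sat(E[lock U ready]) = {Recv, Req, Check, Init, Retry}
AG E[lock U ready]: greatest fixpoint, start Z0 = {Recv, Req, Check, Init, Retry}, keep only states in Sat with every successor in Z. Z1 = {Recv, Check, Init}; Z2 = {Recv, Check}; fixed.
Sat(AG E[lock U ready]) = {Recv, Check}

{Recv, Check}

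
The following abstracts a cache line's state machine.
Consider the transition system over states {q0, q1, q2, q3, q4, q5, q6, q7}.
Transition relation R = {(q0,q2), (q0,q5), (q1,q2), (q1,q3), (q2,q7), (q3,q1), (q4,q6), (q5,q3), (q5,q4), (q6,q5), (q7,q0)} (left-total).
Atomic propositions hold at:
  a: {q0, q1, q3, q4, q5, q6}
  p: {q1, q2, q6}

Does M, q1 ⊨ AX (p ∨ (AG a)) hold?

AG a: greatest fixpoint, start Z0 = {q0, q1, q3, q4, q5, q6}, keep only states in Sat with every successor in Z. Z1 = {q3, q4, q5, q6}; Z2 = {q4, q5, q6}; Z3 = {q4, q6}; Z4 = {q4}; Z5 = ∅; fixed.
Sat(AG a) = ∅
Sat(p ∨ (AG a)) = {q1, q2, q6}
Sat(AX (p ∨ (AG a))) = {s : every successor in {q1, q2, q6}} = {q3, q4}
q1 ∉ Sat(AX (p ∨ (AG a))) = {q3, q4}, so the formula does not hold at q1.

No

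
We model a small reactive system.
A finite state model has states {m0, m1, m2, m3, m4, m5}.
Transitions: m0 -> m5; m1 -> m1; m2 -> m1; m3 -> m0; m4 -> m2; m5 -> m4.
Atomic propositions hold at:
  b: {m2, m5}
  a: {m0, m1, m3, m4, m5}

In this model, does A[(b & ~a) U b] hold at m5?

Yes

Sat(~a) = {m2}
Sat(b & ~a) = {m2}
A[(b & ~a) U b]: least fixpoint, start Z0 = Sat(b) = {m2, m5}, add states in Sat(b & ~a) with every successor in Z. Already a fixed point.
Sat(A[(b & ~a) U b]) = {m2, m5}
m5 ∈ Sat(A[(b & ~a) U b]) = {m2, m5}, so the formula holds at m5.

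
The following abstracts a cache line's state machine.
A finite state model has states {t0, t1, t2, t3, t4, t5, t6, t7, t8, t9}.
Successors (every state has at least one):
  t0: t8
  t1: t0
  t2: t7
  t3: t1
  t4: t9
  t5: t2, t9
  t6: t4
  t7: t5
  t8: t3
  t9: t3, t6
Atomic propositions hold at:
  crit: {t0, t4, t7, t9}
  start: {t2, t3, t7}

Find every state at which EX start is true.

{t2, t5, t8, t9}

Sat(EX start) = {s : some successor in {t2, t3, t7}} = {t2, t5, t8, t9}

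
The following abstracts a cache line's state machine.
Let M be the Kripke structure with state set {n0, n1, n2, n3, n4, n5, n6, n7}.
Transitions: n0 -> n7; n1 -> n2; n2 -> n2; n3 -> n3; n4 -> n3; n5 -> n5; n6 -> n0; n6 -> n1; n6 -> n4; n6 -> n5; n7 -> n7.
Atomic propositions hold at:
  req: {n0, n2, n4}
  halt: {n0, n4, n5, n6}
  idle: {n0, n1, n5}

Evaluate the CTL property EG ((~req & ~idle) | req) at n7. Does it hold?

Sat(~req) = {n1, n3, n5, n6, n7}
Sat(~idle) = {n2, n3, n4, n6, n7}
Sat(~req & ~idle) = {n3, n6, n7}
Sat((~req & ~idle) | req) = {n0, n2, n3, n4, n6, n7}
EG ((~req & ~idle) | req): greatest fixpoint, start Z0 = {n0, n2, n3, n4, n6, n7}, keep only states in Sat with some successor in Z. Already a fixed point.
Sat(EG ((~req & ~idle) | req)) = {n0, n2, n3, n4, n6, n7}
n7 ∈ Sat(EG ((~req & ~idle) | req)) = {n0, n2, n3, n4, n6, n7}, so the formula holds at n7.

Yes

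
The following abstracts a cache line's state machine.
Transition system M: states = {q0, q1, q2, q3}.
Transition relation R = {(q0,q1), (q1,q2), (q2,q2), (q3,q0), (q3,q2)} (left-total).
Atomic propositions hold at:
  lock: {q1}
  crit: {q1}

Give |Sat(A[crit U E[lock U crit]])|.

1

E[lock U crit]: least fixpoint, start Z0 = Sat(crit) = {q1}, add states in Sat(lock) with some successor in Z. Already a fixed point.
Sat(E[lock U crit]) = {q1}
A[crit U E[lock U crit]]: least fixpoint, start Z0 = Sat(E[lock U crit]) = {q1}, add states in Sat(crit) with every successor in Z. Already a fixed point.
Sat(A[crit U E[lock U crit]]) = {q1}
|Sat(A[crit U E[lock U crit]])| = |{q1}| = 1.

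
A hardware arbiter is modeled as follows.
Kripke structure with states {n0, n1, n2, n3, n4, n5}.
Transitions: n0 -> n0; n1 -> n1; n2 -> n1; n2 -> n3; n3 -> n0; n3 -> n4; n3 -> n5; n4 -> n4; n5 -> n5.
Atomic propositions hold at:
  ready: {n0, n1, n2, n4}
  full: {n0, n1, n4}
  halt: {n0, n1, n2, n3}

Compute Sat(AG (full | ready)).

Sat(full | ready) = {n0, n1, n2, n4}
AG (full | ready): greatest fixpoint, start Z0 = {n0, n1, n2, n4}, keep only states in Sat with every successor in Z. Z1 = {n0, n1, n4}; fixed.
Sat(AG (full | ready)) = {n0, n1, n4}

{n0, n1, n4}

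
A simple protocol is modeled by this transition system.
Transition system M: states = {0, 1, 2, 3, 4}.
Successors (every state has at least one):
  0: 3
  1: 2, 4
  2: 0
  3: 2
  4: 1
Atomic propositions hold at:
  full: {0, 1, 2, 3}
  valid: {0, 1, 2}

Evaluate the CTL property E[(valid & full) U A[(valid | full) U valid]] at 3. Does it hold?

Sat(valid & full) = {0, 1, 2}
Sat(valid | full) = {0, 1, 2, 3}
A[(valid | full) U valid]: least fixpoint, start Z0 = Sat(valid) = {0, 1, 2}, add states in Sat(valid | full) with every successor in Z. Z1 = {0, 1, 2, 3}; fixed.
Sat(A[(valid | full) U valid]) = {0, 1, 2, 3}
E[(valid & full) U A[(valid | full) U valid]]: least fixpoint, start Z0 = Sat(A[(valid | full) U valid]) = {0, 1, 2, 3}, add states in Sat(valid & full) with some successor in Z. Already a fixed point.
Sat(E[(valid & full) U A[(valid | full) U valid]]) = {0, 1, 2, 3}
3 ∈ Sat(E[(valid & full) U A[(valid | full) U valid]]) = {0, 1, 2, 3}, so the formula holds at 3.

Yes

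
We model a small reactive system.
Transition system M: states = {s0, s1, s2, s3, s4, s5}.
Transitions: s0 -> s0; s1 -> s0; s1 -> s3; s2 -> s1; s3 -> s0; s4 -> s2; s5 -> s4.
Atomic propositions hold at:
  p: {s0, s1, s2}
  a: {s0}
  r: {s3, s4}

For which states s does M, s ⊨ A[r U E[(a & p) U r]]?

{s3, s4}

Sat(a & p) = {s0}
E[(a & p) U r]: least fixpoint, start Z0 = Sat(r) = {s3, s4}, add states in Sat(a & p) with some successor in Z. Already a fixed point.
Sat(E[(a & p) U r]) = {s3, s4}
A[r U E[(a & p) U r]]: least fixpoint, start Z0 = Sat(E[(a & p) U r]) = {s3, s4}, add states in Sat(r) with every successor in Z. Already a fixed point.
Sat(A[r U E[(a & p) U r]]) = {s3, s4}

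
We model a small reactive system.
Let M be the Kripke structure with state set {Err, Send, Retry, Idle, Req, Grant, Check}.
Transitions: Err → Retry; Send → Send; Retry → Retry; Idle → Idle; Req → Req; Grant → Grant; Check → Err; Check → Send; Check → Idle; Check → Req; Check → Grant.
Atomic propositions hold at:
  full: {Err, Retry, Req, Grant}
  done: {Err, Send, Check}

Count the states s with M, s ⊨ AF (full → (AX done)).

3

Sat(AX done) = {s : every successor in {Err, Send, Check}} = {Send}
Sat(full → (AX done)) = {Send, Idle, Check}
AF (full → (AX done)): least fixpoint, start Z0 = {Send, Idle, Check}, add states with every successor in Z. Already a fixed point.
Sat(AF (full → (AX done))) = {Send, Idle, Check}
|Sat(AF (full → (AX done)))| = |{Send, Idle, Check}| = 3.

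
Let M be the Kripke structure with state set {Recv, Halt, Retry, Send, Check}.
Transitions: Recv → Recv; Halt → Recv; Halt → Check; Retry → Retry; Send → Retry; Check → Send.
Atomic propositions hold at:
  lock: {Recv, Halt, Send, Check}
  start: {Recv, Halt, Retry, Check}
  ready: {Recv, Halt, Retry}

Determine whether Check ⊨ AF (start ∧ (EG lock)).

EG lock: greatest fixpoint, start Z0 = {Recv, Halt, Send, Check}, keep only states in Sat with some successor in Z. Z1 = {Recv, Halt, Check}; Z2 = {Recv, Halt}; fixed.
Sat(EG lock) = {Recv, Halt}
Sat(start ∧ (EG lock)) = {Recv, Halt}
AF (start ∧ (EG lock)): least fixpoint, start Z0 = {Recv, Halt}, add states with every successor in Z. Already a fixed point.
Sat(AF (start ∧ (EG lock))) = {Recv, Halt}
Check ∉ Sat(AF (start ∧ (EG lock))) = {Recv, Halt}, so the formula does not hold at Check.

No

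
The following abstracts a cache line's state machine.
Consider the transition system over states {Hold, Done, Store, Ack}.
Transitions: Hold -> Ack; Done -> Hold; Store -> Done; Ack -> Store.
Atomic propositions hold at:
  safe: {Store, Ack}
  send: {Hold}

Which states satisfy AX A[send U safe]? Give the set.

{Hold, Done, Ack}

A[send U safe]: least fixpoint, start Z0 = Sat(safe) = {Store, Ack}, add states in Sat(send) with every successor in Z. Z1 = {Hold, Store, Ack}; fixed.
Sat(A[send U safe]) = {Hold, Store, Ack}
Sat(AX A[send U safe]) = {s : every successor in {Hold, Store, Ack}} = {Hold, Done, Ack}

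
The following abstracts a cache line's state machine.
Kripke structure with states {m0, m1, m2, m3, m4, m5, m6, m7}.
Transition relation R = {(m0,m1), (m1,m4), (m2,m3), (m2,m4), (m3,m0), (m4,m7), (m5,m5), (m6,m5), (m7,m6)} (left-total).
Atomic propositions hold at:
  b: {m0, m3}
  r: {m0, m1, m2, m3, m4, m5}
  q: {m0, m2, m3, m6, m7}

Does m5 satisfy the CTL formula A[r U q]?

No

A[r U q]: least fixpoint, start Z0 = Sat(q) = {m0, m2, m3, m6, m7}, add states in Sat(r) with every successor in Z. Z1 = {m0, m2, m3, m4, m6, m7}; Z2 = {m0, m1, m2, m3, m4, m6, m7}; fixed.
Sat(A[r U q]) = {m0, m1, m2, m3, m4, m6, m7}
m5 ∉ Sat(A[r U q]) = {m0, m1, m2, m3, m4, m6, m7}, so the formula does not hold at m5.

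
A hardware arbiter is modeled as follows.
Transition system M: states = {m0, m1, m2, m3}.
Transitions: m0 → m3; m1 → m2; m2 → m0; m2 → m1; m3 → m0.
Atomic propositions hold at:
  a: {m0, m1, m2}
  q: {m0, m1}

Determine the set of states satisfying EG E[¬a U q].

Sat(¬a) = {m3}
E[¬a U q]: least fixpoint, start Z0 = Sat(q) = {m0, m1}, add states in Sat(¬a) with some successor in Z. Z1 = {m0, m1, m3}; fixed.
Sat(E[¬a U q]) = {m0, m1, m3}
EG E[¬a U q]: greatest fixpoint, start Z0 = {m0, m1, m3}, keep only states in Sat with some successor in Z. Z1 = {m0, m3}; fixed.
Sat(EG E[¬a U q]) = {m0, m3}

{m0, m3}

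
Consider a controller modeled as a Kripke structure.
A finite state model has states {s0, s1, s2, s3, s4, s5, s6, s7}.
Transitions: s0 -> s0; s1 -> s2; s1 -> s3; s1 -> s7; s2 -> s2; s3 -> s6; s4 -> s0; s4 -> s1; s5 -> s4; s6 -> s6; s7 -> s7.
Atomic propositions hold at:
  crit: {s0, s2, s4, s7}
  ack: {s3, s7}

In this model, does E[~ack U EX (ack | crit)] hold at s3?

Sat(~ack) = {s0, s1, s2, s4, s5, s6}
Sat(ack | crit) = {s0, s2, s3, s4, s7}
Sat(EX (ack | crit)) = {s : some successor in {s0, s2, s3, s4, s7}} = {s0, s1, s2, s4, s5, s7}
E[~ack U EX (ack | crit)]: least fixpoint, start Z0 = Sat(EX (ack | crit)) = {s0, s1, s2, s4, s5, s7}, add states in Sat(~ack) with some successor in Z. Already a fixed point.
Sat(E[~ack U EX (ack | crit)]) = {s0, s1, s2, s4, s5, s7}
s3 ∉ Sat(E[~ack U EX (ack | crit)]) = {s0, s1, s2, s4, s5, s7}, so the formula does not hold at s3.

No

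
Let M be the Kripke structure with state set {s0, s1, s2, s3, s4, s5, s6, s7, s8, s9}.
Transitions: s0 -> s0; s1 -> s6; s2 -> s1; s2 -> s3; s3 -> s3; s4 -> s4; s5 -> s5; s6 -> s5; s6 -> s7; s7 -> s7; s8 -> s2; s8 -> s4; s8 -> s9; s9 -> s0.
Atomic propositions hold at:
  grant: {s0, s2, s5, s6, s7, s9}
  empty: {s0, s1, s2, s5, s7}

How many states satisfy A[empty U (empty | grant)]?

7

Sat(empty | grant) = {s0, s1, s2, s5, s6, s7, s9}
A[empty U (empty | grant)]: least fixpoint, start Z0 = Sat((empty | grant)) = {s0, s1, s2, s5, s6, s7, s9}, add states in Sat(empty) with every successor in Z. Already a fixed point.
Sat(A[empty U (empty | grant)]) = {s0, s1, s2, s5, s6, s7, s9}
|Sat(A[empty U (empty | grant)])| = |{s0, s1, s2, s5, s6, s7, s9}| = 7.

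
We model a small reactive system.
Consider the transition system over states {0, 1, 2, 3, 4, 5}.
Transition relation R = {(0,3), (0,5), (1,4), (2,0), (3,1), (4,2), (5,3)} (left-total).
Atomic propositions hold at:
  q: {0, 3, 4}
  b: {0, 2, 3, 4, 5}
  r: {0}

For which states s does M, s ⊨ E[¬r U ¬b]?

Sat(¬r) = {1, 2, 3, 4, 5}
Sat(¬b) = {1}
E[¬r U ¬b]: least fixpoint, start Z0 = Sat(¬b) = {1}, add states in Sat(¬r) with some successor in Z. Z1 = {1, 3}; Z2 = {1, 3, 5}; fixed.
Sat(E[¬r U ¬b]) = {1, 3, 5}

{1, 3, 5}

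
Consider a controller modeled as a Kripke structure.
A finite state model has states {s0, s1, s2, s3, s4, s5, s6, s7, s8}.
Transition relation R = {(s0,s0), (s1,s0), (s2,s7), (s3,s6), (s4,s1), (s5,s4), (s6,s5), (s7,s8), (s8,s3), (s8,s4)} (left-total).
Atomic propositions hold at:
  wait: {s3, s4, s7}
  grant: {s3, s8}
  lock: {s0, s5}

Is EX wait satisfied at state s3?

Sat(EX wait) = {s : some successor in {s3, s4, s7}} = {s2, s5, s8}
s3 ∉ Sat(EX wait) = {s2, s5, s8}, so the formula does not hold at s3.

No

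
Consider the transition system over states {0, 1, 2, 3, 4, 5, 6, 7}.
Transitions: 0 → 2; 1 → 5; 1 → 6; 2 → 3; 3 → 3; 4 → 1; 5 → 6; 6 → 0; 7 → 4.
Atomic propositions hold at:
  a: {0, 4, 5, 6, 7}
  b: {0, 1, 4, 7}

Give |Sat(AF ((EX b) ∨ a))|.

Sat(EX b) = {s : some successor in {0, 1, 4, 7}} = {4, 6, 7}
Sat((EX b) ∨ a) = {0, 4, 5, 6, 7}
AF ((EX b) ∨ a): least fixpoint, start Z0 = {0, 4, 5, 6, 7}, add states with every successor in Z. Z1 = {0, 1, 4, 5, 6, 7}; fixed.
Sat(AF ((EX b) ∨ a)) = {0, 1, 4, 5, 6, 7}
|Sat(AF ((EX b) ∨ a))| = |{0, 1, 4, 5, 6, 7}| = 6.

6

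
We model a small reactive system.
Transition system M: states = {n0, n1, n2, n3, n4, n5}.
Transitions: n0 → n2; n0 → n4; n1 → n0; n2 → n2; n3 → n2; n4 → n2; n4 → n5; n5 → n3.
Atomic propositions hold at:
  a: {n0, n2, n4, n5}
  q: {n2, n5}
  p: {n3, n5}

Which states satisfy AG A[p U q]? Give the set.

A[p U q]: least fixpoint, start Z0 = Sat(q) = {n2, n5}, add states in Sat(p) with every successor in Z. Z1 = {n2, n3, n5}; fixed.
Sat(A[p U q]) = {n2, n3, n5}
AG A[p U q]: greatest fixpoint, start Z0 = {n2, n3, n5}, keep only states in Sat with every successor in Z. Already a fixed point.
Sat(AG A[p U q]) = {n2, n3, n5}

{n2, n3, n5}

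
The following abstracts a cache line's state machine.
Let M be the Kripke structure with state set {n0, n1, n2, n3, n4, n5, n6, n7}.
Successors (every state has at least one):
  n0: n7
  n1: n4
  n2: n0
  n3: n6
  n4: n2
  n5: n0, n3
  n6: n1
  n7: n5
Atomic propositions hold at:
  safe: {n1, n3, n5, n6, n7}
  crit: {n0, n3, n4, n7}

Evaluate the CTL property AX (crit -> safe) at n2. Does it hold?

No

Sat(crit -> safe) = {n1, n2, n3, n5, n6, n7}
Sat(AX (crit -> safe)) = {s : every successor in {n1, n2, n3, n5, n6, n7}} = {n0, n3, n4, n6, n7}
n2 ∉ Sat(AX (crit -> safe)) = {n0, n3, n4, n6, n7}, so the formula does not hold at n2.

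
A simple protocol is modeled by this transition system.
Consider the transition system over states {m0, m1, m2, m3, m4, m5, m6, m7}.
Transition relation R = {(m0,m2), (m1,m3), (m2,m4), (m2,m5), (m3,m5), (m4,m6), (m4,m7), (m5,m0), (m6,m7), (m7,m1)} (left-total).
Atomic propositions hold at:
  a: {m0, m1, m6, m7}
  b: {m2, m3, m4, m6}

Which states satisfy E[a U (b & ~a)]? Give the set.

Sat(~a) = {m2, m3, m4, m5}
Sat(b & ~a) = {m2, m3, m4}
E[a U (b & ~a)]: least fixpoint, start Z0 = Sat((b & ~a)) = {m2, m3, m4}, add states in Sat(a) with some successor in Z. Z1 = {m0, m1, m2, m3, m4}; Z2 = {m0, m1, m2, m3, m4, m7}; Z3 = {m0, m1, m2, m3, m4, m6, m7}; fixed.
Sat(E[a U (b & ~a)]) = {m0, m1, m2, m3, m4, m6, m7}

{m0, m1, m2, m3, m4, m6, m7}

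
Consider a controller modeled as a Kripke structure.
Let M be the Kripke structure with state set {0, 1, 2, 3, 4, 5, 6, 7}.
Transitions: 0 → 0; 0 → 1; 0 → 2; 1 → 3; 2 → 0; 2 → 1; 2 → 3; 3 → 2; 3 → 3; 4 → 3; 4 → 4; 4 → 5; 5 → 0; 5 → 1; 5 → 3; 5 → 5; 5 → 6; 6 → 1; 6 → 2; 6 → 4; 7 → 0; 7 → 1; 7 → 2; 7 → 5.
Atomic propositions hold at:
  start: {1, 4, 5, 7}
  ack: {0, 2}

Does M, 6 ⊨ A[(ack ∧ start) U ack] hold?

Sat(ack ∧ start) = ∅
A[(ack ∧ start) U ack]: least fixpoint, start Z0 = Sat(ack) = {0, 2}, add states in Sat(ack ∧ start) with every successor in Z. Already a fixed point.
Sat(A[(ack ∧ start) U ack]) = {0, 2}
6 ∉ Sat(A[(ack ∧ start) U ack]) = {0, 2}, so the formula does not hold at 6.

No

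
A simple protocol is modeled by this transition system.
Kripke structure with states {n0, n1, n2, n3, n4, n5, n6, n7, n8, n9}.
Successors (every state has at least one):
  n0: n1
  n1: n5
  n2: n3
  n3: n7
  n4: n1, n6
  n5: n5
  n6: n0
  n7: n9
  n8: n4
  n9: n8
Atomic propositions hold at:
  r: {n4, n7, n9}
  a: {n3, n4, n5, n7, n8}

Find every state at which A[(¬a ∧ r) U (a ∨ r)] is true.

Sat(¬a) = {n0, n1, n2, n6, n9}
Sat(¬a ∧ r) = {n9}
Sat(a ∨ r) = {n3, n4, n5, n7, n8, n9}
A[(¬a ∧ r) U (a ∨ r)]: least fixpoint, start Z0 = Sat((a ∨ r)) = {n3, n4, n5, n7, n8, n9}, add states in Sat(¬a ∧ r) with every successor in Z. Already a fixed point.
Sat(A[(¬a ∧ r) U (a ∨ r)]) = {n3, n4, n5, n7, n8, n9}

{n3, n4, n5, n7, n8, n9}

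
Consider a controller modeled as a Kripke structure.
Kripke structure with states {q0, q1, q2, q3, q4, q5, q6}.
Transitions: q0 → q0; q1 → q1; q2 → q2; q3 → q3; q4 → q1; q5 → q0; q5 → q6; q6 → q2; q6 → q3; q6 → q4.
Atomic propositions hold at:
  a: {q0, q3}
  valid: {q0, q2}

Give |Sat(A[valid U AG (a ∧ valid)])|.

1

Sat(a ∧ valid) = {q0}
AG (a ∧ valid): greatest fixpoint, start Z0 = {q0}, keep only states in Sat with every successor in Z. Already a fixed point.
Sat(AG (a ∧ valid)) = {q0}
A[valid U AG (a ∧ valid)]: least fixpoint, start Z0 = Sat(AG (a ∧ valid)) = {q0}, add states in Sat(valid) with every successor in Z. Already a fixed point.
Sat(A[valid U AG (a ∧ valid)]) = {q0}
|Sat(A[valid U AG (a ∧ valid)])| = |{q0}| = 1.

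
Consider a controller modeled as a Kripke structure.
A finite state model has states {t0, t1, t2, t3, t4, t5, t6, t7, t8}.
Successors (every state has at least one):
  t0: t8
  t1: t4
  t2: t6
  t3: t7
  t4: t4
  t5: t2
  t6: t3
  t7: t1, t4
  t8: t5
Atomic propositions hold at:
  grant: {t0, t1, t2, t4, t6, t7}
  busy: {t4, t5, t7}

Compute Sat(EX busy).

Sat(EX busy) = {s : some successor in {t4, t5, t7}} = {t1, t3, t4, t7, t8}

{t1, t3, t4, t7, t8}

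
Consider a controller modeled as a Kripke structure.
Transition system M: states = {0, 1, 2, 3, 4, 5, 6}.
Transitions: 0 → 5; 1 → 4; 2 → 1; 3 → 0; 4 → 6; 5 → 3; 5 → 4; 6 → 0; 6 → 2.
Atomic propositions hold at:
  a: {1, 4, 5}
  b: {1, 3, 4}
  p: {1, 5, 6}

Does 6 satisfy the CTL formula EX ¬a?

Yes

Sat(¬a) = {0, 2, 3, 6}
Sat(EX ¬a) = {s : some successor in {0, 2, 3, 6}} = {3, 4, 5, 6}
6 ∈ Sat(EX ¬a) = {3, 4, 5, 6}, so the formula holds at 6.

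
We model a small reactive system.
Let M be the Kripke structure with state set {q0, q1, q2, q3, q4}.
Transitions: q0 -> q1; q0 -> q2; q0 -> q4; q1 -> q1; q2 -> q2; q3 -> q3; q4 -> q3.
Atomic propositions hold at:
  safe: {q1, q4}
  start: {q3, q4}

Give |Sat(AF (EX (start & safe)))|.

Sat(start & safe) = {q4}
Sat(EX (start & safe)) = {s : some successor in {q4}} = {q0}
AF (EX (start & safe)): least fixpoint, start Z0 = {q0}, add states with every successor in Z. Already a fixed point.
Sat(AF (EX (start & safe))) = {q0}
|Sat(AF (EX (start & safe)))| = |{q0}| = 1.

1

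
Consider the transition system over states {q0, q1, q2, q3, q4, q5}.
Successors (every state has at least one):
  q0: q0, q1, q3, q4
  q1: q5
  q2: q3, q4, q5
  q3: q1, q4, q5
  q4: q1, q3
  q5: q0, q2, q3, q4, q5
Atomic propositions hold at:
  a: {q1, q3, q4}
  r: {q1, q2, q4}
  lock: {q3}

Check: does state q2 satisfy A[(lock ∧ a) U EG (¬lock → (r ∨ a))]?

Yes

Sat(lock ∧ a) = {q3}
Sat(¬lock) = {q0, q1, q2, q4, q5}
Sat(r ∨ a) = {q1, q2, q3, q4}
Sat(¬lock → (r ∨ a)) = {q1, q2, q3, q4}
EG (¬lock → (r ∨ a)): greatest fixpoint, start Z0 = {q1, q2, q3, q4}, keep only states in Sat with some successor in Z. Z1 = {q2, q3, q4}; fixed.
Sat(EG (¬lock → (r ∨ a))) = {q2, q3, q4}
A[(lock ∧ a) U EG (¬lock → (r ∨ a))]: least fixpoint, start Z0 = Sat(EG (¬lock → (r ∨ a))) = {q2, q3, q4}, add states in Sat(lock ∧ a) with every successor in Z. Already a fixed point.
Sat(A[(lock ∧ a) U EG (¬lock → (r ∨ a))]) = {q2, q3, q4}
q2 ∈ Sat(A[(lock ∧ a) U EG (¬lock → (r ∨ a))]) = {q2, q3, q4}, so the formula holds at q2.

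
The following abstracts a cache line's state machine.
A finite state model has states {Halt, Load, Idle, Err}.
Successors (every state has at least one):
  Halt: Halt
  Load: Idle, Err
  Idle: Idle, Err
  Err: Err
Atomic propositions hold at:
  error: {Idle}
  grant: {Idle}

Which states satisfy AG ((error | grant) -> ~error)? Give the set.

Sat(error | grant) = {Idle}
Sat(~error) = {Halt, Load, Err}
Sat((error | grant) -> ~error) = {Halt, Load, Err}
AG ((error | grant) -> ~error): greatest fixpoint, start Z0 = {Halt, Load, Err}, keep only states in Sat with every successor in Z. Z1 = {Halt, Err}; fixed.
Sat(AG ((error | grant) -> ~error)) = {Halt, Err}

{Halt, Err}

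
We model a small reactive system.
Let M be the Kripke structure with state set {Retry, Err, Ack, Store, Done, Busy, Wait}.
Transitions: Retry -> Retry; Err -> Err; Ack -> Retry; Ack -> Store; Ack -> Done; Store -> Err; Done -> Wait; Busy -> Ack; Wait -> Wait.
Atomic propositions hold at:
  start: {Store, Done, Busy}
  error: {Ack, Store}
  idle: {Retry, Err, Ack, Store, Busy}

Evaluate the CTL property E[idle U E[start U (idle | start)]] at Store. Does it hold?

Yes

Sat(idle | start) = {Retry, Err, Ack, Store, Done, Busy}
E[start U (idle | start)]: least fixpoint, start Z0 = Sat((idle | start)) = {Retry, Err, Ack, Store, Done, Busy}, add states in Sat(start) with some successor in Z. Already a fixed point.
Sat(E[start U (idle | start)]) = {Retry, Err, Ack, Store, Done, Busy}
E[idle U E[start U (idle | start)]]: least fixpoint, start Z0 = Sat(E[start U (idle | start)]) = {Retry, Err, Ack, Store, Done, Busy}, add states in Sat(idle) with some successor in Z. Already a fixed point.
Sat(E[idle U E[start U (idle | start)]]) = {Retry, Err, Ack, Store, Done, Busy}
Store ∈ Sat(E[idle U E[start U (idle | start)]]) = {Retry, Err, Ack, Store, Done, Busy}, so the formula holds at Store.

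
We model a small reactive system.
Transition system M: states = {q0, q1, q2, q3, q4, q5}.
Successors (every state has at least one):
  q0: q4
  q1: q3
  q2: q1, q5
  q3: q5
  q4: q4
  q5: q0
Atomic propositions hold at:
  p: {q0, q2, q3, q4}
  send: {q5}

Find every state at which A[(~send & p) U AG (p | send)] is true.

{q0, q3, q4, q5}

Sat(~send) = {q0, q1, q2, q3, q4}
Sat(~send & p) = {q0, q2, q3, q4}
Sat(p | send) = {q0, q2, q3, q4, q5}
AG (p | send): greatest fixpoint, start Z0 = {q0, q2, q3, q4, q5}, keep only states in Sat with every successor in Z. Z1 = {q0, q3, q4, q5}; fixed.
Sat(AG (p | send)) = {q0, q3, q4, q5}
A[(~send & p) U AG (p | send)]: least fixpoint, start Z0 = Sat(AG (p | send)) = {q0, q3, q4, q5}, add states in Sat(~send & p) with every successor in Z. Already a fixed point.
Sat(A[(~send & p) U AG (p | send)]) = {q0, q3, q4, q5}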